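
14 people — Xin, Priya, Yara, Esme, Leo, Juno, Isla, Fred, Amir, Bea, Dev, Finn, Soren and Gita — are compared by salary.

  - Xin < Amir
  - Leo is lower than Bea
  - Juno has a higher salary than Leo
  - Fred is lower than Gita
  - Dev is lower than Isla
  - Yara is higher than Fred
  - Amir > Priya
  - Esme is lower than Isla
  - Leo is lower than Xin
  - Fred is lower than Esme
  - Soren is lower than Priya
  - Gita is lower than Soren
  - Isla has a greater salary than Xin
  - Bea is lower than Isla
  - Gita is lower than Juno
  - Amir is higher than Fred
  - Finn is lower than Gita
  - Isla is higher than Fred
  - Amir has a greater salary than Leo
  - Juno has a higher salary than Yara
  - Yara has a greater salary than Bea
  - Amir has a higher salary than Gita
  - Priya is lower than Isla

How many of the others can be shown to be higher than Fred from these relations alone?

8

From Fred the given relations immediately reach Gita, Esme, Yara, Isla, Amir.
From those, Soren, Juno — 7 in total.
From those, Priya — 8 in total.
No other element is forced above Fred by the given relations, so the count is 8.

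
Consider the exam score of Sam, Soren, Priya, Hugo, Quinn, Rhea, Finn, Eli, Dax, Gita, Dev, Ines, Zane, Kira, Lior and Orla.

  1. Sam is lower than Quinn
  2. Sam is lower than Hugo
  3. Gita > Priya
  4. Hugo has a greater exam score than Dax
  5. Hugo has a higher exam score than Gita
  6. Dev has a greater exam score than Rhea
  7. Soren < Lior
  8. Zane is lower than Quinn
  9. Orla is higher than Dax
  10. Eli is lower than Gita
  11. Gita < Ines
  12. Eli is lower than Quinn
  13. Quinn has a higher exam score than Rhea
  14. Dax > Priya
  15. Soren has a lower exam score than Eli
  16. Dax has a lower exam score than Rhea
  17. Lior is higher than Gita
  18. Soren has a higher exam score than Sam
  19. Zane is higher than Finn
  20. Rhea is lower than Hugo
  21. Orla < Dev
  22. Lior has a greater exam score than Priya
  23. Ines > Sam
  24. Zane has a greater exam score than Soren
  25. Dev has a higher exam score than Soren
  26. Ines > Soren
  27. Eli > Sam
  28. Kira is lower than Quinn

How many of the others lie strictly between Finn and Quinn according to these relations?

The relations place Finn below Quinn. An element lies strictly between them when it is forced above Finn and also forced below Quinn.
Above Finn: {Zane}. Below Quinn: {Sam, Priya, Dax, Soren, Eli, Kira, Zane, Rhea}.
Intersection: {Zane} — 1.

1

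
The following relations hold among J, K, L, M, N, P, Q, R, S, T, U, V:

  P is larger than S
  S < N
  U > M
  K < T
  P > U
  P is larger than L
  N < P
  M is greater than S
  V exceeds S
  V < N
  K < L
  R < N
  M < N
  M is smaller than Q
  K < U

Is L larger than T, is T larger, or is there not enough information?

undetermined

Following every chain through T: below T we get K.
L is not reached, and no chain runs the other way from L to T.
So the given relations leave the order of T and L undetermined.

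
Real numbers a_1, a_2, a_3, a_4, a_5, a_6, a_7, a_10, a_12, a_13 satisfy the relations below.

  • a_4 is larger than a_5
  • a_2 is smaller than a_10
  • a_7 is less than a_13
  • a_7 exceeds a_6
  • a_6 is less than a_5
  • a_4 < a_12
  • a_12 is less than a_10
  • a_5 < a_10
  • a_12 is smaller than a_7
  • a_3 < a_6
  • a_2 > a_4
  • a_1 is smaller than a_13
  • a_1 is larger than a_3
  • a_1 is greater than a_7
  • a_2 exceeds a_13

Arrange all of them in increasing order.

The consecutive links are each given: a_3 < a_6; a_6 < a_5; a_5 < a_4; a_4 < a_12; a_12 < a_7; a_7 < a_1; a_1 < a_13; a_13 < a_2; a_2 < a_10.

a_3 < a_6 < a_5 < a_4 < a_12 < a_7 < a_1 < a_13 < a_2 < a_10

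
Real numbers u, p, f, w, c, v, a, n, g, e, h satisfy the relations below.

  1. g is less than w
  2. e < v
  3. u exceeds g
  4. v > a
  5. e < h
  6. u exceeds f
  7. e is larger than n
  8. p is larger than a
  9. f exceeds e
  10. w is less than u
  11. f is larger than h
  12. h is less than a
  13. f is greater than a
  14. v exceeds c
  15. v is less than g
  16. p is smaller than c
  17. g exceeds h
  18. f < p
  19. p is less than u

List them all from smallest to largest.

Each adjacent pair is fixed by a given relation: n < e; e < h; h < a; a < f; f < p; p < c; c < v; v < g; g < w; w < u. Chaining them end to end gives the full order.

n < e < h < a < f < p < c < v < g < w < u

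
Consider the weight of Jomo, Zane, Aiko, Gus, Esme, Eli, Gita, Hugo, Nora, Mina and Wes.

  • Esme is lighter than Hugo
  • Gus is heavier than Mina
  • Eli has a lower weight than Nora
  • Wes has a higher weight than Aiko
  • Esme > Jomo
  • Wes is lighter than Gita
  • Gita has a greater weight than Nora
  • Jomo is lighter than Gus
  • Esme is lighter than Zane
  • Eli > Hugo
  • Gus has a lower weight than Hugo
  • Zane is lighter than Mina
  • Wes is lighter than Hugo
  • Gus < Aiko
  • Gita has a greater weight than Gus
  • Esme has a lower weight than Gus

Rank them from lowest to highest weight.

Each adjacent pair is fixed by a given relation: Jomo < Esme; Esme < Zane; Zane < Mina; Mina < Gus; Gus < Aiko; Aiko < Wes; Wes < Hugo; Hugo < Eli; Eli < Nora; Nora < Gita. Chaining them end to end gives the full order.

Jomo < Esme < Zane < Mina < Gus < Aiko < Wes < Hugo < Eli < Nora < Gita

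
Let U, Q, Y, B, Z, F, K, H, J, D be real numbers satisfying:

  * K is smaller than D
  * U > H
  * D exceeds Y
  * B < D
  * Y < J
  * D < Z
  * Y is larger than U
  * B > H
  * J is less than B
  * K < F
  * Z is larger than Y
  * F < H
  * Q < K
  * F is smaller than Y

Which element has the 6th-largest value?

Piecing the relations together gives one ordering: Q < K < F < H < U < Y < J < B < D < Z.
Counting 6 from the largest end gives U.

U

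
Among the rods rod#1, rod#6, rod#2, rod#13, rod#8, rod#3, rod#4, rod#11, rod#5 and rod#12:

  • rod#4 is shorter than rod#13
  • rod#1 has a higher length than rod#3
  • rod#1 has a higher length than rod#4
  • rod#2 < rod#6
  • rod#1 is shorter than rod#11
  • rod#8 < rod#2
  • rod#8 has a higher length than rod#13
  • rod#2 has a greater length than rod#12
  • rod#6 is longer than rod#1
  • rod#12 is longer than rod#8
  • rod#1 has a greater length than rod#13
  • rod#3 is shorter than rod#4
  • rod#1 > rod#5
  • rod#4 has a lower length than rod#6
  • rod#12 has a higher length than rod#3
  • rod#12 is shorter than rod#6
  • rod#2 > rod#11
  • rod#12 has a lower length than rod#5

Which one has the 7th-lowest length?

Chaining the given pairs: rod#3 < rod#4 < rod#13 < rod#8 < rod#12 < rod#5 < rod#1 < rod#11 < rod#2 < rod#6.
The 7th smallest is rod#1.

rod#1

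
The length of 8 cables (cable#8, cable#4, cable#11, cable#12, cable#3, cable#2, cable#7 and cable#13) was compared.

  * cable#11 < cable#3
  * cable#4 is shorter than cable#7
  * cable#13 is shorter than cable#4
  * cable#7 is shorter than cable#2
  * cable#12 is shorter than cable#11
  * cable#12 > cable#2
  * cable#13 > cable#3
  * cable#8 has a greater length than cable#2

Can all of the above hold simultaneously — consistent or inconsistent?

Chaining the given relations yields cable#12 < cable#11 < cable#3 < cable#13 < cable#4 < cable#7 < cable#2, so cable#12 < cable#2. But one relation states cable#2 < cable#12. These cannot both hold.

inconsistent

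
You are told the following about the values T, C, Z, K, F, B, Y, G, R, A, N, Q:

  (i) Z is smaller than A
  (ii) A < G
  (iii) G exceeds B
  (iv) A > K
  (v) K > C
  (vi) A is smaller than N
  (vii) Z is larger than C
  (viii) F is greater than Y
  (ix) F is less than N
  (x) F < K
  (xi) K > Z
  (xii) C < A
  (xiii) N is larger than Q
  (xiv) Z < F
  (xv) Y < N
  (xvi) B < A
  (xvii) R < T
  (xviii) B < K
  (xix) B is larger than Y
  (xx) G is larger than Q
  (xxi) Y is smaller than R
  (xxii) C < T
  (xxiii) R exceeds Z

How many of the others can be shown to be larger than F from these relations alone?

The elements the relations force above F are K, A, G, N — no chain reaches any other.
That is 4.

4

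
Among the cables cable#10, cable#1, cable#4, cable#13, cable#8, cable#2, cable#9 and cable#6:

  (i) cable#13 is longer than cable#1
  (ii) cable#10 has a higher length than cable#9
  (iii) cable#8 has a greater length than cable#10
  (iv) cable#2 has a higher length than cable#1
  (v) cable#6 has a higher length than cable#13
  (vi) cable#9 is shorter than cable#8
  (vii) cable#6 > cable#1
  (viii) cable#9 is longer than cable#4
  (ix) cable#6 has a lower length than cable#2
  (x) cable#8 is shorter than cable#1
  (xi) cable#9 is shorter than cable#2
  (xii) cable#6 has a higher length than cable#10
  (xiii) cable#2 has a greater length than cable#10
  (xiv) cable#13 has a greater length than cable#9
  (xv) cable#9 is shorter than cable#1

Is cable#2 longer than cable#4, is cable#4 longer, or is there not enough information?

cable#4 < cable#9 and cable#9 < cable#10 give cable#4 < cable#10.
Then cable#10 < cable#8 extends the chain to cable#8.
With cable#8 < cable#1: cable#4 < cable#9 < cable#10 < cable#8 < cable#1.
With cable#1 < cable#13: cable#4 < cable#9 < cable#10 < cable#8 < cable#1 < cable#13.
Then cable#13 < cable#6 extends the chain to cable#6.
Then cable#6 < cable#2 extends the chain to cable#2.
So cable#2 is longer.

cable#2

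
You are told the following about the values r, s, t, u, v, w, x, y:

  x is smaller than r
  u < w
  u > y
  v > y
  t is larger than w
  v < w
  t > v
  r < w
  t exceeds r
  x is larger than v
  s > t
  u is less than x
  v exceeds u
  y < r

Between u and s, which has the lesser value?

u < x and x < r give u < r.
With r < w: u < x < r < w.
With w < t: u < x < r < w < t.
Then t < s extends the chain to s.
So u < s; u is the smaller of the two.

u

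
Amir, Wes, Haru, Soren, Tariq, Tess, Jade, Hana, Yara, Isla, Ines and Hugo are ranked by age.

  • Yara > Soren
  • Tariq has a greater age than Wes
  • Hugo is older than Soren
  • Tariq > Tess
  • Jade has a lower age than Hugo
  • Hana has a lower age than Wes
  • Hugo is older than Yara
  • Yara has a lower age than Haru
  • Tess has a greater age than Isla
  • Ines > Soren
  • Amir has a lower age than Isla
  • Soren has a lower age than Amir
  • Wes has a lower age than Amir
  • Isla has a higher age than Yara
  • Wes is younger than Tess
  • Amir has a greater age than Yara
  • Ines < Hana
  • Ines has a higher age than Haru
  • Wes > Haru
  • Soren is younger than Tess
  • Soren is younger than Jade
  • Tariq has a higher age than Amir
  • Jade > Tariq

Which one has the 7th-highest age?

Wes

Chaining the given pairs: Soren < Yara < Haru < Ines < Hana < Wes < Amir < Isla < Tess < Tariq < Jade < Hugo.
The 7th largest is Wes.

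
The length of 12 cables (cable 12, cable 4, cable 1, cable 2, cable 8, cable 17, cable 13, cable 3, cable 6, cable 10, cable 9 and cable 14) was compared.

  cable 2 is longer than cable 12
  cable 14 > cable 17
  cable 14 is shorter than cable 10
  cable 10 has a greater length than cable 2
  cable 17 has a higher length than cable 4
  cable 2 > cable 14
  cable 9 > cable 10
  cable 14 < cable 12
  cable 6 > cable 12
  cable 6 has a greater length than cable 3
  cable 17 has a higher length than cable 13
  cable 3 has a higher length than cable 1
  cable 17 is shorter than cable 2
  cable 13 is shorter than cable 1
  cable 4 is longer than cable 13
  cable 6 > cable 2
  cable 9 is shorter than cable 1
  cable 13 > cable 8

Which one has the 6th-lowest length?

cable 12

Chaining the given pairs: cable 8 < cable 13 < cable 4 < cable 17 < cable 14 < cable 12 < cable 2 < cable 10 < cable 9 < cable 1 < cable 3 < cable 6.
Counting 6 from the smallest end gives cable 12.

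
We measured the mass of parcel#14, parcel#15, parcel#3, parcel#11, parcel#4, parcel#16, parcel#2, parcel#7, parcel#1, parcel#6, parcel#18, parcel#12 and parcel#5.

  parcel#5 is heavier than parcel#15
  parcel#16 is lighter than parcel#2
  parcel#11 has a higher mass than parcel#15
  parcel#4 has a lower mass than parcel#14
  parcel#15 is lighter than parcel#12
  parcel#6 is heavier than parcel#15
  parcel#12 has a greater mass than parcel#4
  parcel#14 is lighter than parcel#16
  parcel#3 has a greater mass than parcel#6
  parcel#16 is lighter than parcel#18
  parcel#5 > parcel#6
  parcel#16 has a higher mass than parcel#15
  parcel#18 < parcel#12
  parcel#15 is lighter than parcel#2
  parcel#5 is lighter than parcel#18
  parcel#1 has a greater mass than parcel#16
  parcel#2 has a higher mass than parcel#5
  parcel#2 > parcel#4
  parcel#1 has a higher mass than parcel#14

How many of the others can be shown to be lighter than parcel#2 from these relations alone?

6

The elements the relations force below parcel#2 are parcel#4, parcel#15, parcel#6, parcel#5, parcel#14, parcel#16 — no chain reaches any other.
That is 6.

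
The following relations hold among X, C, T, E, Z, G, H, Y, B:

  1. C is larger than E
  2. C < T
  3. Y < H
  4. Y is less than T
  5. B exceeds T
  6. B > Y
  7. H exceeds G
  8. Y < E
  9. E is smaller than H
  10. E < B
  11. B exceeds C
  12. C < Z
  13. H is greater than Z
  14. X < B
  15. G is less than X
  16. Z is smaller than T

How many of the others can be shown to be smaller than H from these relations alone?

From H the given relations immediately reach Y, E, G, Z.
From those, C — 5 in total.
No other element is forced below H by the given relations, so the count is 5.

5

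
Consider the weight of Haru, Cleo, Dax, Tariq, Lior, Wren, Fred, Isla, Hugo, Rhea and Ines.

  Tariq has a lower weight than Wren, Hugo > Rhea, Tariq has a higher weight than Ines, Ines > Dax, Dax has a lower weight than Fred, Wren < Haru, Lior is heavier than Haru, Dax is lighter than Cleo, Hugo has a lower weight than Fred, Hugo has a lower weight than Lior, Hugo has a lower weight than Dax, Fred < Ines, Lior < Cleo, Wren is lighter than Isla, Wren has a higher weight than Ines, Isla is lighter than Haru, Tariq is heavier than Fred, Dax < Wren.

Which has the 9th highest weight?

Chaining the given pairs: Rhea < Hugo < Dax < Fred < Ines < Tariq < Wren < Isla < Haru < Lior < Cleo.
Counting 9 from the largest end gives Dax.

Dax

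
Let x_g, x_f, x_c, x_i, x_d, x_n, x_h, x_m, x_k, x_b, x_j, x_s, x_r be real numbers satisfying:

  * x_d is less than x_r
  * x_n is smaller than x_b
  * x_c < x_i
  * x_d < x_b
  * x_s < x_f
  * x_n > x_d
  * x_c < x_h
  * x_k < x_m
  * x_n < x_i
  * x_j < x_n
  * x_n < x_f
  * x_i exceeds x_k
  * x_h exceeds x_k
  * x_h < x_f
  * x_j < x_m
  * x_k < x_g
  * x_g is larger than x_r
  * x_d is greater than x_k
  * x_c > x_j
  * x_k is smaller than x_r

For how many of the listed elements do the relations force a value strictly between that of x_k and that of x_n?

1

Chaining upward from x_k reaches: x_d, x_m, x_r, x_g, x_i, x_h, x_f, x_b.
Chaining downward from x_n reaches: x_j, x_d.
Strictly between x_k and x_n are those in both lists: x_d — 1 element.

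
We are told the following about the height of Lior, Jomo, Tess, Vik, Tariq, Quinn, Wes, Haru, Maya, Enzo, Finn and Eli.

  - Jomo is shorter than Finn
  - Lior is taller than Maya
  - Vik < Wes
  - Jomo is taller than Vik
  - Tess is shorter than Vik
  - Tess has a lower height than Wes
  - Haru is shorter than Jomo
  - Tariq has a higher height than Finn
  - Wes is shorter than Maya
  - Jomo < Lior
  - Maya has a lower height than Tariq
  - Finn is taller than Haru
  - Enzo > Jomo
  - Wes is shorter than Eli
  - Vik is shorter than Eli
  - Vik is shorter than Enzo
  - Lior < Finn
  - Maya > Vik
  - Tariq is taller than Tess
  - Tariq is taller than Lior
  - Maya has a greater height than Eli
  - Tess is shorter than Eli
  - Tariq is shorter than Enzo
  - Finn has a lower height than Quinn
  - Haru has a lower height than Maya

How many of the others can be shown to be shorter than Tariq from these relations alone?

9

The elements the relations force below Tariq are Tess, Vik, Wes, Eli, Haru, Maya, Jomo, Lior, Finn — no chain reaches any other.
That is 9.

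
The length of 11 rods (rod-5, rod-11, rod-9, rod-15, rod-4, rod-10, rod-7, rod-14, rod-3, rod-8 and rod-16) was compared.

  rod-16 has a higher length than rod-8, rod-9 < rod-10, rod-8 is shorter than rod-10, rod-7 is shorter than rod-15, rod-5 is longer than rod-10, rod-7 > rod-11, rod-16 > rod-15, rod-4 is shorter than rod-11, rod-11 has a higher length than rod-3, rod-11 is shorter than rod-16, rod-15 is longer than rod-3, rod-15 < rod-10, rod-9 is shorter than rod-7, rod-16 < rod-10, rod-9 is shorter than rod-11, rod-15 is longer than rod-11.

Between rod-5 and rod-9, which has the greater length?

rod-9 < rod-11 and rod-11 < rod-7 give rod-9 < rod-7.
Then rod-7 < rod-15 extends the chain to rod-15.
Then rod-15 < rod-10 extends the chain to rod-10.
With rod-10 < rod-5: rod-9 < rod-11 < rod-7 < rod-15 < rod-10 < rod-5.
So rod-9 < rod-5; rod-5 is the longer of the two.

rod-5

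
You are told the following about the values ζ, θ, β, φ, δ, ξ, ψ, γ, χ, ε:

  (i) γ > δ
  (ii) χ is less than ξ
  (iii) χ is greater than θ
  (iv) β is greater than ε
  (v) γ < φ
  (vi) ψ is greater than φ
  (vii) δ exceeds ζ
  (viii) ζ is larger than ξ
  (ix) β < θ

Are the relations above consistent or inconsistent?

consistent

Every relation is compatible with ε < β < θ < χ < ξ < ζ < δ < γ < φ < ψ; the set is consistent.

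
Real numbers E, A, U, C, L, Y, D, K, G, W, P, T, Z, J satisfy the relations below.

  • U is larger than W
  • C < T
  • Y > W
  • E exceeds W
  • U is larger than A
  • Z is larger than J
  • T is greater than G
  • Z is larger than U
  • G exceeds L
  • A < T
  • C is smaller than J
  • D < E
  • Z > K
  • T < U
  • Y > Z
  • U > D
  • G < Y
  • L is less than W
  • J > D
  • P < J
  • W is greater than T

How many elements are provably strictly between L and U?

The relations place L below U. An element lies strictly between them when it is forced above L and also forced below U.
Above L: {G, T, W, Z, E, Y}. Below U: {A, G, D, C, T, W}.
Intersection: {G, T, W} — 3.

3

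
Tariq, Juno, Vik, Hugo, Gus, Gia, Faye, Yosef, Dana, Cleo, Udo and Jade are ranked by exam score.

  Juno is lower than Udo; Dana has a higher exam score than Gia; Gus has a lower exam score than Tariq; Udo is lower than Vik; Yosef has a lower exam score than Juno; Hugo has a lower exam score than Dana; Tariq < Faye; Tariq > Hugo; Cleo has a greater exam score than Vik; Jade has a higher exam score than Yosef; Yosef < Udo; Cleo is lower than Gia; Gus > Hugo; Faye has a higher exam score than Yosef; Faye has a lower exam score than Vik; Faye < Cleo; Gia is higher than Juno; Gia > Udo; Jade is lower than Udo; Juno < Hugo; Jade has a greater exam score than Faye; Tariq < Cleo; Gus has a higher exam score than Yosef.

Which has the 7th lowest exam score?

Jade

Chaining the given pairs: Yosef < Juno < Hugo < Gus < Tariq < Faye < Jade < Udo < Vik < Cleo < Gia < Dana.
Counting 7 from the smallest end gives Jade.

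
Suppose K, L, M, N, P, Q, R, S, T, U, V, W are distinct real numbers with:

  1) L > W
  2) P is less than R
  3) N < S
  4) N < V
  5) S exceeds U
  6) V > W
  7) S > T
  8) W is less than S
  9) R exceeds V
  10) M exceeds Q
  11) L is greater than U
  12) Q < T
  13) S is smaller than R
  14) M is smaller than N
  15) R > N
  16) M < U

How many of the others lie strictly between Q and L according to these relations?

The relations place Q below L. An element lies strictly between them when it is forced above Q and also forced below L.
Above Q: {M, T, U, N, V, S, R}. Below L: {M, W, U}.
Intersection: {M, U} — 2.

2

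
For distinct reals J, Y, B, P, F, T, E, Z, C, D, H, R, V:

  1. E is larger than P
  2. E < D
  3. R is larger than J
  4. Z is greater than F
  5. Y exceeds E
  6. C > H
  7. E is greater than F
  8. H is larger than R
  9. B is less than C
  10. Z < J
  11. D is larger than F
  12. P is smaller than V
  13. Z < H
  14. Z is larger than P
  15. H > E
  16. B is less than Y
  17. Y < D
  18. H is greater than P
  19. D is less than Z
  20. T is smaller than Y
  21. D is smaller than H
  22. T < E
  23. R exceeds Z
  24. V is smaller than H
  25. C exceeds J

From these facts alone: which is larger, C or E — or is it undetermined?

C

E < Y < D < Z < J < R < H < C, by transitivity through Y, D, Z, J, R, H.
So C is larger.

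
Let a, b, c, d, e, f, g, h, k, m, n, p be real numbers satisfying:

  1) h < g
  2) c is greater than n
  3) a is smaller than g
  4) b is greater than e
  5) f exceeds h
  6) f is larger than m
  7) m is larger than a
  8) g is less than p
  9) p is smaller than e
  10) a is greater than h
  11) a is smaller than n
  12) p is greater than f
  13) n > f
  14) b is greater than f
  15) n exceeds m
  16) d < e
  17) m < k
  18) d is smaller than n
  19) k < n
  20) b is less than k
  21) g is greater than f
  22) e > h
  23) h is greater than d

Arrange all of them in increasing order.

d < h < a < m < f < g < p < e < b < k < n < c

The consecutive links are each given: d < h; h < a; a < m; m < f; f < g; g < p; p < e; e < b; b < k; k < n; n < c.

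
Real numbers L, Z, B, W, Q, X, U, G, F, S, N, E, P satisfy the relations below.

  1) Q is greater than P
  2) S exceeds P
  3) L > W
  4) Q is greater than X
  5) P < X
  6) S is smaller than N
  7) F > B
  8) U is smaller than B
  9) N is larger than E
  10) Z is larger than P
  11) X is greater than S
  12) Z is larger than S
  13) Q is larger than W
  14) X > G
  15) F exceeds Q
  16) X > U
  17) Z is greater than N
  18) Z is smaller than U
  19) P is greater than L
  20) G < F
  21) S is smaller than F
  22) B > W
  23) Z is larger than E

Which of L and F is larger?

F

The relevant relations are L < P; P < S; S < N; N < Z; Z < U; U < X; X < Q; Q < F.
Together: L < P < S < N < Z < U < X < Q < F.
So L < F; F is the larger of the two.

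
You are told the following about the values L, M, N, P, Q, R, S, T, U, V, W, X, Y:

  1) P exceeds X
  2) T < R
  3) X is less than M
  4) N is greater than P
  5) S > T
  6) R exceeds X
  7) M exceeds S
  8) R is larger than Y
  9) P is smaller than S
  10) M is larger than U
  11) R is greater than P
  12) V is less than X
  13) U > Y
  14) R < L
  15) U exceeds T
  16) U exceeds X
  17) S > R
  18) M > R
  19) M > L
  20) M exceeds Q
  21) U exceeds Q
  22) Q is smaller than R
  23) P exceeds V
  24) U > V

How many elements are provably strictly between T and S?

1

The relations place T below S. An element lies strictly between them when it is forced above T and also forced below S.
Above T: {U, R, L, M}. Below S: {Q, V, X, P, Y, R}.
Intersection: {R} — 1.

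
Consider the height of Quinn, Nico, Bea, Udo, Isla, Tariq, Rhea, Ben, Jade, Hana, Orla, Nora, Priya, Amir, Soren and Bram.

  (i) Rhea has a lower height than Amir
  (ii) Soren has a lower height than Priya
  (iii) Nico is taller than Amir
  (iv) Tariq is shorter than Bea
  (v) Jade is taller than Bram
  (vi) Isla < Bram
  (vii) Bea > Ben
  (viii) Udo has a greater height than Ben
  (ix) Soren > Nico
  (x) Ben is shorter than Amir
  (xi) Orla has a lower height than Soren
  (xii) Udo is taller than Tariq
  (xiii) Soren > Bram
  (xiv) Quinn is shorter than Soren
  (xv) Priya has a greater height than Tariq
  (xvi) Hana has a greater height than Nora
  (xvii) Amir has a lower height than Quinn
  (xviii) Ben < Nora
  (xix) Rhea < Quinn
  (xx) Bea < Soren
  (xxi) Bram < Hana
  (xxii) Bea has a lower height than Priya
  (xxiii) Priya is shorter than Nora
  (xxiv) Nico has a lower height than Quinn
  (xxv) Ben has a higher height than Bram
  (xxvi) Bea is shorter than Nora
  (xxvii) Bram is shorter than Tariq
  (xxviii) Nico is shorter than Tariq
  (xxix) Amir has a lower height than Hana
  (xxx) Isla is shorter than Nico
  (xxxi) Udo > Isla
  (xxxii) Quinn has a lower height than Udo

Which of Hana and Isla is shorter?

Link the given pairs in sequence: Isla < Bram; Bram < Ben; Ben < Amir; Amir < Nico; Nico < Quinn; Quinn < Soren; Soren < Priya; Priya < Nora; Nora < Hana.
Together: Isla < Bram < Ben < Amir < Nico < Quinn < Soren < Priya < Nora < Hana.
So Isla < Hana; Isla is the shorter of the two.

Isla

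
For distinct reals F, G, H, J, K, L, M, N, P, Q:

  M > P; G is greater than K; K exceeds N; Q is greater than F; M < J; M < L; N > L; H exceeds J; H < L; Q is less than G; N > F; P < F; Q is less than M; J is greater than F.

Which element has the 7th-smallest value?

Chaining the given pairs: P < F < Q < M < J < H < L < N < K < G.
Counting 7 from the smallest end gives L.

L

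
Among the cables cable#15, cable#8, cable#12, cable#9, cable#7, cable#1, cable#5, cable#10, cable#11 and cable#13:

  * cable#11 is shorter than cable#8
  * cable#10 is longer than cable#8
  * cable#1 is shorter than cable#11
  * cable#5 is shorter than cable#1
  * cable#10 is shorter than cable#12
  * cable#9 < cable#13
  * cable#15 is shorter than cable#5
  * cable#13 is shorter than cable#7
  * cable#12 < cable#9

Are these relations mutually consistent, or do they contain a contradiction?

Every relation is compatible with cable#15 < cable#5 < cable#1 < cable#11 < cable#8 < cable#10 < cable#12 < cable#9 < cable#13 < cable#7; the set is consistent.

consistent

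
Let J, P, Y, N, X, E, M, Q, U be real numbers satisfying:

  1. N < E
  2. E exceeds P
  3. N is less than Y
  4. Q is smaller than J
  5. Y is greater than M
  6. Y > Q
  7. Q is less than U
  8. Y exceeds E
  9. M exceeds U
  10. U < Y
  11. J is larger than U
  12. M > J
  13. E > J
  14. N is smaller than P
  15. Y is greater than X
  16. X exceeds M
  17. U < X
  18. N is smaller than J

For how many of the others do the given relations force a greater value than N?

6

Directly above N: P, J, E, Y.
One step further: M (5 so far).
One step further: X (6 so far).
Nothing else is reachable above N; 6 in all.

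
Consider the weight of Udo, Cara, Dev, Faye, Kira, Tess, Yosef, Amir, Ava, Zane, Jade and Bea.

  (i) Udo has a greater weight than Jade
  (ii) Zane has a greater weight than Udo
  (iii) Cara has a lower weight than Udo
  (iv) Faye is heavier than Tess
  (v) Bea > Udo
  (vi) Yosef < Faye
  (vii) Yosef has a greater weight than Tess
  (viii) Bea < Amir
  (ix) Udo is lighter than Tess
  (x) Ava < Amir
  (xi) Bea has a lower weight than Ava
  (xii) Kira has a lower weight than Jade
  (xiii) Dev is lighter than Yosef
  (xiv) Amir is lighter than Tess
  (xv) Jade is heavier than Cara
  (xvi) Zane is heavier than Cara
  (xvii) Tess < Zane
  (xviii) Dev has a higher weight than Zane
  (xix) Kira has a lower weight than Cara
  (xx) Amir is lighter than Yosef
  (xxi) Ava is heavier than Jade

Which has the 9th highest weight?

The consecutive relations fix a unique order: Kira < Cara < Jade < Udo < Bea < Ava < Amir < Tess < Zane < Dev < Yosef < Faye.
Counting 9 from the largest end gives Udo.

Udo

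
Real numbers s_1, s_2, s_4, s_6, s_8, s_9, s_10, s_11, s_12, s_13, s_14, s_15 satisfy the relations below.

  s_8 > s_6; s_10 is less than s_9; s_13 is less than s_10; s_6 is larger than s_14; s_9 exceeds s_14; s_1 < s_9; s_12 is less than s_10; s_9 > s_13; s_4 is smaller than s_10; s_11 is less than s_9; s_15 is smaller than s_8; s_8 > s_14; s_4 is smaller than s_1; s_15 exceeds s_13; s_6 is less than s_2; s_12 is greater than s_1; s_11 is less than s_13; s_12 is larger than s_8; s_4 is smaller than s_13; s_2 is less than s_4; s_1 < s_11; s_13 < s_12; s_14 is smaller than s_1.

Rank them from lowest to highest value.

The consecutive links are each given: s_14 < s_6; s_6 < s_2; s_2 < s_4; s_4 < s_1; s_1 < s_11; s_11 < s_13; s_13 < s_15; s_15 < s_8; s_8 < s_12; s_12 < s_10; s_10 < s_9.

s_14 < s_6 < s_2 < s_4 < s_1 < s_11 < s_13 < s_15 < s_8 < s_12 < s_10 < s_9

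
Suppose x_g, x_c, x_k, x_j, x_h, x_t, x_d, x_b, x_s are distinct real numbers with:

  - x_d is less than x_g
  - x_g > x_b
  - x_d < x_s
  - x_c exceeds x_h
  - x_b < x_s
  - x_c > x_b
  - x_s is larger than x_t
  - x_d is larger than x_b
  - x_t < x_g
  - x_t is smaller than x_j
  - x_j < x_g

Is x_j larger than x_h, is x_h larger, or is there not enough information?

undetermined

Following every chain through x_h: above x_h we get x_c.
x_j is not reached, and no chain runs the other way from x_j to x_h.
So the given relations leave the order of x_h and x_j undetermined.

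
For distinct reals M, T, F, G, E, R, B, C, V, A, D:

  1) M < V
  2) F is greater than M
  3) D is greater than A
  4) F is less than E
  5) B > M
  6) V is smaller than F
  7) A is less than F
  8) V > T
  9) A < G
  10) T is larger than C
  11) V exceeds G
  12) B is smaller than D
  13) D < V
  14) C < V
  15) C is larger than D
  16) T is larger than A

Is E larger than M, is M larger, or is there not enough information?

E

Link the given pairs in sequence: M < B; B < D; D < C; C < T; T < V; V < F; F < E.
Chaining these gives M < B < D < C < T < V < F < E.
So E is larger.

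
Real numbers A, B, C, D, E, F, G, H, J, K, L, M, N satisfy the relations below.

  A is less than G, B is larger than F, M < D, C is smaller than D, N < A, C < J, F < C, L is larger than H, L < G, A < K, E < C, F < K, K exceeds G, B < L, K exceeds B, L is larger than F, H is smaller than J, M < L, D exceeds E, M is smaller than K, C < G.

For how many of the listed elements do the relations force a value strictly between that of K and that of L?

1

Chaining upward from L reaches: G.
Chaining downward from K reaches: N, E, F, C, A, H, B, M, G.
Strictly between L and K are those in both lists: G — 1 element.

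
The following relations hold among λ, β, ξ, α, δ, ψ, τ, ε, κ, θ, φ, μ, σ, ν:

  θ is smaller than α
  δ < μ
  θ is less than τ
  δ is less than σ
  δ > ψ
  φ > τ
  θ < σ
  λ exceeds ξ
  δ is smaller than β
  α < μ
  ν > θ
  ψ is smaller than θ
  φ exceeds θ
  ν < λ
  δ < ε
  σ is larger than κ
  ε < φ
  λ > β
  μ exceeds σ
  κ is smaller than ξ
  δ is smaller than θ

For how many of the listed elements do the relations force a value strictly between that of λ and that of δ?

3

The relations place δ below λ. An element lies strictly between them when it is forced above δ and also forced below λ.
Above δ: {θ, α, τ, ν, σ, β, μ, ε, φ}. Below λ: {ψ, θ, κ, ν, β, ξ}.
Intersection: {θ, ν, β} — 3.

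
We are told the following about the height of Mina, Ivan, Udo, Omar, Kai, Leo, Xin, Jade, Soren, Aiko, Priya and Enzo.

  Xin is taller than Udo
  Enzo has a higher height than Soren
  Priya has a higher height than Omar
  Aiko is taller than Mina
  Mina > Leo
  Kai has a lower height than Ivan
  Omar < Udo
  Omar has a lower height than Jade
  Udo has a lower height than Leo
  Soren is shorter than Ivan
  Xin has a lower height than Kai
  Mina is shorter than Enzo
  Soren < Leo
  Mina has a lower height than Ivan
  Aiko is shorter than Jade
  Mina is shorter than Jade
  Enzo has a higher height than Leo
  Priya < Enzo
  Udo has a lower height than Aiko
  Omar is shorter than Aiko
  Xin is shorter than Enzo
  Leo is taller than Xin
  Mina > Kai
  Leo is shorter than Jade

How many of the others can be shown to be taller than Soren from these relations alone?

From Soren the given relations immediately reach Leo, Enzo, Ivan.
From those, Mina, Jade — 5 in total.
From those, Aiko — 6 in total.
Nothing else is reachable above Soren; 6 in all.

6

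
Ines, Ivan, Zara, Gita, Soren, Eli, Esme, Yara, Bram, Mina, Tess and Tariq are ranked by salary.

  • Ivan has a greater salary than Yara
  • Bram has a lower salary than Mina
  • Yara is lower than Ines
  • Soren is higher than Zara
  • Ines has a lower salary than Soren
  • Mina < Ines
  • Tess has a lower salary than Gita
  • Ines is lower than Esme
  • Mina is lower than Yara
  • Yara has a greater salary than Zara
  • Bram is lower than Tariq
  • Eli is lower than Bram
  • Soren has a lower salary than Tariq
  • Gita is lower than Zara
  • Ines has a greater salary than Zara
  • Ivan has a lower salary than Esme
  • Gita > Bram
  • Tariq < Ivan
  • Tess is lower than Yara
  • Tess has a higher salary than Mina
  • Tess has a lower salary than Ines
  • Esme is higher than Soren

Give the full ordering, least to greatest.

Eli < Bram < Mina < Tess < Gita < Zara < Yara < Ines < Soren < Tariq < Ivan < Esme

The consecutive links are each given: Eli < Bram; Bram < Mina; Mina < Tess; Tess < Gita; Gita < Zara; Zara < Yara; Yara < Ines; Ines < Soren; Soren < Tariq; Tariq < Ivan; Ivan < Esme.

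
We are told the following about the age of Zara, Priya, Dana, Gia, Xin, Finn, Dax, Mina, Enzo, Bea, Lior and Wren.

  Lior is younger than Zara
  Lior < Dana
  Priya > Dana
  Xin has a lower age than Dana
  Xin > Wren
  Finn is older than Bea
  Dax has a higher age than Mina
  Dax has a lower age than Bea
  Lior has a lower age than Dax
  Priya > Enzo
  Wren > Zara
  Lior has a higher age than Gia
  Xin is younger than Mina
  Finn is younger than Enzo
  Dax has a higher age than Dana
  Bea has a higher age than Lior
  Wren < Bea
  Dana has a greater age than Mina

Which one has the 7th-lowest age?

Dana

Chaining the given pairs: Gia < Lior < Zara < Wren < Xin < Mina < Dana < Dax < Bea < Finn < Enzo < Priya.
Counting 7 from the smallest end gives Dana.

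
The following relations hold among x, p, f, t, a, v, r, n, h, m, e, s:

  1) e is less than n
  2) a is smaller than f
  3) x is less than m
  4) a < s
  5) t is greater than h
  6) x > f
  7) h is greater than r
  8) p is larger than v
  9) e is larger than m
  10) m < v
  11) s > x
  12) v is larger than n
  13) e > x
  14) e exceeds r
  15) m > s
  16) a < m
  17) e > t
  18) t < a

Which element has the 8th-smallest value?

Piecing the relations together gives one ordering: r < h < t < a < f < x < s < m < e < n < v < p.
The 8th smallest is m.

m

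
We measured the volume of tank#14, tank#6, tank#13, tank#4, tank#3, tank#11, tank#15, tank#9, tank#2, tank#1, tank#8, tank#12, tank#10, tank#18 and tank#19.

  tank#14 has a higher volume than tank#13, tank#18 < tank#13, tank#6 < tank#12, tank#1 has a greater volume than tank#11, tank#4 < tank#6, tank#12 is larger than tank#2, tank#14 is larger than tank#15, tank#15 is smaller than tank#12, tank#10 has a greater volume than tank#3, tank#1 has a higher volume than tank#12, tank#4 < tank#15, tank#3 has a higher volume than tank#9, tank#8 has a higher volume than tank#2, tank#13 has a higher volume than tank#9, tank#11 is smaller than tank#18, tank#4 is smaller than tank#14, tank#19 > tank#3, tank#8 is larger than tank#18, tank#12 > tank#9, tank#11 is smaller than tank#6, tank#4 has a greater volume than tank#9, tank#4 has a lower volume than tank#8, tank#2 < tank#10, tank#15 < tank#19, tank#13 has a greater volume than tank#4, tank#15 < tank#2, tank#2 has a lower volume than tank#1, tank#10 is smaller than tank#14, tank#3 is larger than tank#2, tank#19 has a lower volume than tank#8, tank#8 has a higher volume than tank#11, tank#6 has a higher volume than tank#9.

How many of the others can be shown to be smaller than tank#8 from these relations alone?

From tank#8 the given relations immediately reach tank#4, tank#11, tank#18, tank#2, tank#19.
From those, tank#9, tank#15, tank#3 — 8 in total.
No other element is forced below tank#8 by the given relations, so the count is 8.

8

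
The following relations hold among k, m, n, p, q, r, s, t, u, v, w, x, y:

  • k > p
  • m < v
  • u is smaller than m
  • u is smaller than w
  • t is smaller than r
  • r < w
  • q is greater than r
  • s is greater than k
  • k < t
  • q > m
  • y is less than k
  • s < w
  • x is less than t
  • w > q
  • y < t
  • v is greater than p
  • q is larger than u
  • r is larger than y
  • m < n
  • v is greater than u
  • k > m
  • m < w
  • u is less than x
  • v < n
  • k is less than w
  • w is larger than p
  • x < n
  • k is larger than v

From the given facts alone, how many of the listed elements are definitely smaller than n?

5

From n the given relations immediately reach m, v, x.
From those, p, u — 5 in total.
Nothing else is reachable below n; 5 in all.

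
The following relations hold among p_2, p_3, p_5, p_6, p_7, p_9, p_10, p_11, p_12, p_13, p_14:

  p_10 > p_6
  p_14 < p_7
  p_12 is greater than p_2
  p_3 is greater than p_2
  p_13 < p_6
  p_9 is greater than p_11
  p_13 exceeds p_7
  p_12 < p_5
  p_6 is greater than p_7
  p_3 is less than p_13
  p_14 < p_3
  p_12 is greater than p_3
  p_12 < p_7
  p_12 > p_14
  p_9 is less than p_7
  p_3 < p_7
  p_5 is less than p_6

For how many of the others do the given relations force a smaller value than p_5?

4

Directly below p_5: p_12.
One step further: p_2, p_14, p_3 (4 so far).
No other element is forced below p_5 by the given relations, so the count is 4.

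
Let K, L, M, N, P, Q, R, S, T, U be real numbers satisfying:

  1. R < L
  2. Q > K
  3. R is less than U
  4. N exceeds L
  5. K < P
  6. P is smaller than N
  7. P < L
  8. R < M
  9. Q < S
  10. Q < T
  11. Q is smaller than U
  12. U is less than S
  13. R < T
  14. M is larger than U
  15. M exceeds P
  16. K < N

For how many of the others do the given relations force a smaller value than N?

The elements the relations force below N are R, K, P, L — no chain reaches any other.
That is 4.

4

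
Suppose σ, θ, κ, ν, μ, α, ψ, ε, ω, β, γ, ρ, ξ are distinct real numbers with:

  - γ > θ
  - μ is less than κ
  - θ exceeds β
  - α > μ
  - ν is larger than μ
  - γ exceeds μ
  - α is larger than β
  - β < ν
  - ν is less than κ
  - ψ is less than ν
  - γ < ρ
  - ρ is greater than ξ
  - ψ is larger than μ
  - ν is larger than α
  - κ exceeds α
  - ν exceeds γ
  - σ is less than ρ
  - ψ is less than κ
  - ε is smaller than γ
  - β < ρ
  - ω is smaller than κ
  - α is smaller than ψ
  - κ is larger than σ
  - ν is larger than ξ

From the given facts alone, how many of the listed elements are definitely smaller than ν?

8

The elements the relations force below ν are ξ, β, θ, μ, α, ε, γ, ψ — no chain reaches any other.
That is 8.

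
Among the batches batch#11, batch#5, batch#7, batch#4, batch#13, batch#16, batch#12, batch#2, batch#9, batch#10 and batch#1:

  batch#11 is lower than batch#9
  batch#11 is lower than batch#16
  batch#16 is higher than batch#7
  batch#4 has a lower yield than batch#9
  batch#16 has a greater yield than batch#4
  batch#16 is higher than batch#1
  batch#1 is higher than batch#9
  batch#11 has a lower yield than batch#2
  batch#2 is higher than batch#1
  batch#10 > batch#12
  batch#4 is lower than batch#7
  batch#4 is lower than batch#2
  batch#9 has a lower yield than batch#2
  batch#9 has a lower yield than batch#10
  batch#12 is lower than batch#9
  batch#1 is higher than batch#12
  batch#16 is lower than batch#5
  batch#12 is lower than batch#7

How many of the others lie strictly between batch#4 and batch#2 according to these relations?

2

The relations place batch#4 below batch#2. An element lies strictly between them when it is forced above batch#4 and also forced below batch#2.
Above batch#4: {batch#9, batch#7, batch#10, batch#1, batch#16, batch#5}. Below batch#2: {batch#11, batch#12, batch#9, batch#1}.
Intersection: {batch#9, batch#1} — 2.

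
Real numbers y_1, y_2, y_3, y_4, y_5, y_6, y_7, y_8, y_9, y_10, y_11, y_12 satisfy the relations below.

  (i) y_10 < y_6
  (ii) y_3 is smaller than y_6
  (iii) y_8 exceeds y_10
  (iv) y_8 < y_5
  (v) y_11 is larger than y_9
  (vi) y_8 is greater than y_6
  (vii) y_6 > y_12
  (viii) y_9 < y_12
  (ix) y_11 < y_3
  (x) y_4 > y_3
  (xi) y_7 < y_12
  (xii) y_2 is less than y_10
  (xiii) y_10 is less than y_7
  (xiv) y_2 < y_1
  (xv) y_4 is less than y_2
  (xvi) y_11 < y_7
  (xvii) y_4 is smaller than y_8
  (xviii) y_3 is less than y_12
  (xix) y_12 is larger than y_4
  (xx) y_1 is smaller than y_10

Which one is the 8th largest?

Chaining the given pairs: y_9 < y_11 < y_3 < y_4 < y_2 < y_1 < y_10 < y_7 < y_12 < y_6 < y_8 < y_5.
Counting 8 from the largest end gives y_2.

y_2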